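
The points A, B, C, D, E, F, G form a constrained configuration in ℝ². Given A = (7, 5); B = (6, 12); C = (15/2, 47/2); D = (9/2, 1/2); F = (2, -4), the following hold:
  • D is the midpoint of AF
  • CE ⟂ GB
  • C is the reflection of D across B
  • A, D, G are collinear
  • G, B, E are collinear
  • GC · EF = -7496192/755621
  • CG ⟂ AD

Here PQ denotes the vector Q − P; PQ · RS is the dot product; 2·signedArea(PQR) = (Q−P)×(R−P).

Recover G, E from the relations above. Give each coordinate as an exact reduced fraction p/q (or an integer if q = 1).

1. G_x = 1587/106  [A, D, G are collinear ∩ CG ⟂ AD]
2. G_y = 2051/106  [A, D, G are collinear ∩ CG ⟂ AD]
   → G = (1587/106, 2051/106)
3. E_x = 18943587/1511242  [G, B, E are collinear ∩ CE ⟂ GB]
4. E_y = 26224819/1511242  [G, B, E are collinear ∩ CE ⟂ GB]
   → E = (18943587/1511242, 26224819/1511242)

E = (18943587/1511242, 26224819/1511242)
G = (1587/106, 2051/106)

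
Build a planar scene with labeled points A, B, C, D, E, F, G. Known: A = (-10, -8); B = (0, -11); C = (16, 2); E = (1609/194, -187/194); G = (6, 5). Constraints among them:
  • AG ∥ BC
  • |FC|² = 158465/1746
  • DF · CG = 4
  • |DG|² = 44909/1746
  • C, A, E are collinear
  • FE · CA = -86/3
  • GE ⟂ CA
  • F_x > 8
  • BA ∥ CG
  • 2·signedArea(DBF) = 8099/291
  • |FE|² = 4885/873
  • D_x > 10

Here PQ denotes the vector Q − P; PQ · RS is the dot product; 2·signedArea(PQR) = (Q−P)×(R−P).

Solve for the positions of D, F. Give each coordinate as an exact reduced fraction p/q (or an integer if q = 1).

D = (1959/194, 1171/582)
F = (1571/194, -1933/582)

1. F_x = 1571/194  [line 26·x + 10·y + -532/3 = 0 ∩ |FC|² = 158465/1746]
2. F_y = -1933/582  [line 26·x + 10·y + -532/3 = 0 ∩ |FC|² = 158465/1746]
   → F = (1571/194, -1933/582)
3. D_x = 1959/194  [2·signedArea(DBF) = 8099/291 ∩ DF · CG = 4]
4. D_y = 1171/582  [2·signedArea(DBF) = 8099/291 ∩ DF · CG = 4]
   → D = (1959/194, 1171/582)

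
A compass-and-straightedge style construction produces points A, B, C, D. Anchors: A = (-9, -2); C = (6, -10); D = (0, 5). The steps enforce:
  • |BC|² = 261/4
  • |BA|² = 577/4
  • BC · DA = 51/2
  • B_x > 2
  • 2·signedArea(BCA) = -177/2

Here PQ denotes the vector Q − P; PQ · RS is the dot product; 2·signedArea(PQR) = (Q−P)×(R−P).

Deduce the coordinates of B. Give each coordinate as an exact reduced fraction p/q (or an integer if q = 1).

B = (3, -5/2)

1. B_x = 3  [2·signedArea(BCA) = -177/2 ∩ BC · DA = 51/2]
2. B_y = -5/2  [2·signedArea(BCA) = -177/2 ∩ BC · DA = 51/2]
   → B = (3, -5/2)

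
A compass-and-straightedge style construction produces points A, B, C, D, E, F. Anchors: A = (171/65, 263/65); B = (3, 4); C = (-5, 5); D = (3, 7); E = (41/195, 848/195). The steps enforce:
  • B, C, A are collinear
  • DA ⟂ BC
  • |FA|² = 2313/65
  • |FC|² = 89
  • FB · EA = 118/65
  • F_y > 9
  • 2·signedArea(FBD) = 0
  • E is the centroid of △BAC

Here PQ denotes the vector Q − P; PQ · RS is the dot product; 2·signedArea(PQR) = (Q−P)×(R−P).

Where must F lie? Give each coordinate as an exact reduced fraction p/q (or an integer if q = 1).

1. F_x = 3  [2·signedArea(FBD) = 0 ∩ FB · EA = 118/65]
2. F_y = 10  [2·signedArea(FBD) = 0 ∩ FB · EA = 118/65]
   → F = (3, 10)

F = (3, 10)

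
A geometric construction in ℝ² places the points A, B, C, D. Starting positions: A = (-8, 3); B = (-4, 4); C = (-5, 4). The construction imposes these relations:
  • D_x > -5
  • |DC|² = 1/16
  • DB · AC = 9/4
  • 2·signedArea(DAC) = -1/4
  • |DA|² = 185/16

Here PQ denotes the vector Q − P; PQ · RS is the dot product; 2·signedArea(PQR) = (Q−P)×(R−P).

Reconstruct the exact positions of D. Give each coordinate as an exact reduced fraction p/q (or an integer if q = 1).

D = (-19/4, 4)

1. D_x = -19/4  [2·signedArea(DAC) = -1/4 ∩ DB · AC = 9/4]
2. D_y = 4  [2·signedArea(DAC) = -1/4 ∩ DB · AC = 9/4]
   → D = (-19/4, 4)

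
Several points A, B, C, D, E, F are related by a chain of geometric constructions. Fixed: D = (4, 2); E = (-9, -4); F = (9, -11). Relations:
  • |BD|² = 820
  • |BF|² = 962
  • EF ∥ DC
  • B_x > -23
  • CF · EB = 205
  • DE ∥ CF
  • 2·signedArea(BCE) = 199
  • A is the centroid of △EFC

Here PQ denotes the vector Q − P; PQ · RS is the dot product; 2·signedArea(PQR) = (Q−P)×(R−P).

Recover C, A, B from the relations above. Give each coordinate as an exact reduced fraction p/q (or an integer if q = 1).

1. C_x = 22  [DE ∥ CF ∩ EF ∥ DC]
2. C_y = -5  [DE ∥ CF ∩ EF ∥ DC]
   → C = (22, -5)
3. A_x = 22/3  [A is the centroid of △EFC]
4. A_y = -20/3  [A is the centroid of △EFC]
   → A = (22/3, -20/3)
5. B_x = -22  [2·signedArea(BCE) = 199 ∩ CF · EB = 205]
6. B_y = -10  [2·signedArea(BCE) = 199 ∩ CF · EB = 205]
   → B = (-22, -10)

A = (22/3, -20/3)
B = (-22, -10)
C = (22, -5)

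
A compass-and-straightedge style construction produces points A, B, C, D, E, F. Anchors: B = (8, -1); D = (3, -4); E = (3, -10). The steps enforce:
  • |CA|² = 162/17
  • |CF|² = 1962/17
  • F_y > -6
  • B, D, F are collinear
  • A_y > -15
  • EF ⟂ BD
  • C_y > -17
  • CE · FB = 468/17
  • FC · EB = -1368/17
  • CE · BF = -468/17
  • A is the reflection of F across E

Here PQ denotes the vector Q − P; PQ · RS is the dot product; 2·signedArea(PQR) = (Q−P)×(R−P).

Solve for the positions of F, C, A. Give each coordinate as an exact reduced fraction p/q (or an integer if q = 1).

A = (96/17, -245/17)
C = (3, -16)
F = (6/17, -95/17)

1. F_x = 6/17  [B, D, F are collinear ∩ EF ⟂ BD]
2. F_y = -95/17  [B, D, F are collinear ∩ EF ⟂ BD]
   → F = (6/17, -95/17)
3. C_x = 3  [CE · FB = 468/17 ∩ FC · EB = -1368/17]
4. C_y = -16  [CE · FB = 468/17 ∩ FC · EB = -1368/17]
   → C = (3, -16)
5. A_x = 96/17  [A is the reflection of F across E]
6. A_y = -245/17  [A is the reflection of F across E]
   → A = (96/17, -245/17)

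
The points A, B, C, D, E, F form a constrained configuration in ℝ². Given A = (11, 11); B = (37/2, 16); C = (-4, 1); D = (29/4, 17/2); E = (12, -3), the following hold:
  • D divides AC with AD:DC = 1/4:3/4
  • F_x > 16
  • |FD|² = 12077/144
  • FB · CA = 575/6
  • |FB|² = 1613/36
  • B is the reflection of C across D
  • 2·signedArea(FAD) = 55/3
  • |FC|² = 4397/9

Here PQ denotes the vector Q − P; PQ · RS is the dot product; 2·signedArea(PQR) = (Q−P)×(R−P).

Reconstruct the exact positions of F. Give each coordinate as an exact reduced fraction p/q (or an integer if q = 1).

1. F_x = 49/3  [2·signedArea(FAD) = 55/3 ∩ FB · CA = 575/6]
2. F_y = 29/3  [2·signedArea(FAD) = 55/3 ∩ FB · CA = 575/6]
   → F = (49/3, 29/3)

F = (49/3, 29/3)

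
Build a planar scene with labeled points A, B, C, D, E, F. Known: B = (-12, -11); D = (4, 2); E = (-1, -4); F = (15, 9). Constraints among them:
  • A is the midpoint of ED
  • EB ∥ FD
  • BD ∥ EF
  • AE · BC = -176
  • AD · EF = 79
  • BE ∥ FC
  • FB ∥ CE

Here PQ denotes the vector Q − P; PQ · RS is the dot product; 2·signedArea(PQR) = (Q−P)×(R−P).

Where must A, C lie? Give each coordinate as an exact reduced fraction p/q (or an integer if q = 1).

A = (3/2, -1)
C = (26, 16)

1. A_x = 3/2  [A is the midpoint of ED]
2. A_y = -1  [A is the midpoint of ED]
   → A = (3/2, -1)
3. C_x = 26  [FB ∥ CE ∩ BE ∥ FC]
4. C_y = 16  [FB ∥ CE ∩ BE ∥ FC]
   → C = (26, 16)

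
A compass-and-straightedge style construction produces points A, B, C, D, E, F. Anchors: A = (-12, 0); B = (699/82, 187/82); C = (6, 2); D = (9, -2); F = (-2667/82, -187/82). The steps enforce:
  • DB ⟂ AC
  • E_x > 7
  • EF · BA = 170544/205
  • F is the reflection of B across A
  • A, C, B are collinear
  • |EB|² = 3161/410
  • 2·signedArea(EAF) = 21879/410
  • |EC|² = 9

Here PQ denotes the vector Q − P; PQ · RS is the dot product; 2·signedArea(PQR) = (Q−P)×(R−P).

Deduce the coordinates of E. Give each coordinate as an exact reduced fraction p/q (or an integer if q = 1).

E = (39/5, -2/5)

1. E_x = 39/5  [2·signedArea(EAF) = 21879/410 ∩ EF · BA = 170544/205]
2. E_y = -2/5  [2·signedArea(EAF) = 21879/410 ∩ EF · BA = 170544/205]
   → E = (39/5, -2/5)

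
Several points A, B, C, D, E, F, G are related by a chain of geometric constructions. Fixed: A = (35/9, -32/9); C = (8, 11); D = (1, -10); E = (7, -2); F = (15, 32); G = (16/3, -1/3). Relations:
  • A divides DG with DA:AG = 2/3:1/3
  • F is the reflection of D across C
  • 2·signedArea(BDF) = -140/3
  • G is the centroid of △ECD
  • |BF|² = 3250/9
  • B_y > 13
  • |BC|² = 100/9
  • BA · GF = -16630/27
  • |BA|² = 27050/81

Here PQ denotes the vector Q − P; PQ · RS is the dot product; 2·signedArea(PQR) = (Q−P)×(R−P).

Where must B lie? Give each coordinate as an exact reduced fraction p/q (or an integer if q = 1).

1. B_x = 10  [2·signedArea(BDF) = -140/3 ∩ BA · GF = -16630/27]
2. B_y = 41/3  [2·signedArea(BDF) = -140/3 ∩ BA · GF = -16630/27]
   → B = (10, 41/3)

B = (10, 41/3)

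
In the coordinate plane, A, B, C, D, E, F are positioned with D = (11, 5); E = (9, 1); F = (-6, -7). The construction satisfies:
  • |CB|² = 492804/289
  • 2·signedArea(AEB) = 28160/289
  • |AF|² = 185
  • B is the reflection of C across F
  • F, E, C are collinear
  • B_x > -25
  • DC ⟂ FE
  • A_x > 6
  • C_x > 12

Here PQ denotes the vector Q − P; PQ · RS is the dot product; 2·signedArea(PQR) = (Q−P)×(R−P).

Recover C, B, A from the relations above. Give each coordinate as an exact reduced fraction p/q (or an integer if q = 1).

A = (7, -3)
B = (-6999/289, -4831/289)
C = (3531/289, 785/289)

1. C_x = 3531/289  [F, E, C are collinear ∩ DC ⟂ FE]
2. C_y = 785/289  [F, E, C are collinear ∩ DC ⟂ FE]
   → C = (3531/289, 785/289)
3. B_x = -6999/289  [B is the reflection of C across F]
4. B_y = -4831/289  [B is the reflection of C across F]
   → B = (-6999/289, -4831/289)
5. A_x = 7  [line 5120/289·x + -9600/289·y + -64640/289 = 0 ∩ |AF|² = 185]
6. A_y = -3  [line 5120/289·x + -9600/289·y + -64640/289 = 0 ∩ |AF|² = 185]
   → A = (7, -3)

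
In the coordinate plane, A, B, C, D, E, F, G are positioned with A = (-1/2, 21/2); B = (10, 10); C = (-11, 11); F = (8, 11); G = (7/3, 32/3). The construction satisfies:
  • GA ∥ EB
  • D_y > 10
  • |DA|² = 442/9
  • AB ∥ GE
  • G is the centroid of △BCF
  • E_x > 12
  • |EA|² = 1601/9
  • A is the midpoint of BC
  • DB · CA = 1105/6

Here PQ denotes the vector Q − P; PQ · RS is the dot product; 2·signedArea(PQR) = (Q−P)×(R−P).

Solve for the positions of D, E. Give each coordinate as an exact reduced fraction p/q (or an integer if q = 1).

D = (-15/2, 65/6)
E = (77/6, 61/6)

1. D_x = -15/2  [line -21/2·x + 1/2·y + -505/6 = 0 ∩ |DA|² = 442/9]
2. D_y = 65/6  [line -21/2·x + 1/2·y + -505/6 = 0 ∩ |DA|² = 442/9]
   → D = (-15/2, 65/6)
3. E_x = 77/6  [GA ∥ EB ∩ AB ∥ GE]
4. E_y = 61/6  [GA ∥ EB ∩ AB ∥ GE]
   → E = (77/6, 61/6)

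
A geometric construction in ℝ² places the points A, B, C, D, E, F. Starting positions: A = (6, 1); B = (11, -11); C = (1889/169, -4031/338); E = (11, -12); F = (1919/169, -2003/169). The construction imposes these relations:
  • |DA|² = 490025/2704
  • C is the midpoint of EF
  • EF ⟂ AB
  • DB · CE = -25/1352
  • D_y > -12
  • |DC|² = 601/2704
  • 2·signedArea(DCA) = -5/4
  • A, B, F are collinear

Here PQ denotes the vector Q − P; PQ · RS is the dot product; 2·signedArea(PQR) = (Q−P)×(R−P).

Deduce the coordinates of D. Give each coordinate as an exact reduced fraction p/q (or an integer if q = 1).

D = (1874/169, -7749/676)

1. D_x = 1874/169  [2·signedArea(DCA) = -5/4 ∩ DB · CE = -25/1352]
2. D_y = -7749/676  [2·signedArea(DCA) = -5/4 ∩ DB · CE = -25/1352]
   → D = (1874/169, -7749/676)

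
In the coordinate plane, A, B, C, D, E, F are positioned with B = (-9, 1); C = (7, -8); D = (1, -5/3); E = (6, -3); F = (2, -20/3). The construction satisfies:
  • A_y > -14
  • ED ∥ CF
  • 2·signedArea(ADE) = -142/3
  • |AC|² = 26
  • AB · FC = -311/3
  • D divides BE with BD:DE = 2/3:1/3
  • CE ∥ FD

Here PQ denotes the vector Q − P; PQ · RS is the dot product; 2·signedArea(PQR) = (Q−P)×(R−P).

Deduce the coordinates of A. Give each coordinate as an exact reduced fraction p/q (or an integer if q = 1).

A = (8, -13)

1. A_x = 8  [2·signedArea(ADE) = -142/3 ∩ AB · FC = -311/3]
2. A_y = -13  [2·signedArea(ADE) = -142/3 ∩ AB · FC = -311/3]
   → A = (8, -13)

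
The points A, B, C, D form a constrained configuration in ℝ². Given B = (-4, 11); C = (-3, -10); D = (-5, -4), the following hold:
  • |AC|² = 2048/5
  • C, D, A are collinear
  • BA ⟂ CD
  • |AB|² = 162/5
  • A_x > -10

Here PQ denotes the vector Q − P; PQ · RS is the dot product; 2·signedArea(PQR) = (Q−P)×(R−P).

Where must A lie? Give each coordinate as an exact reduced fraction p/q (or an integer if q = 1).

1. A_x = -47/5  [C, D, A are collinear ∩ BA ⟂ CD]
2. A_y = 46/5  [C, D, A are collinear ∩ BA ⟂ CD]
   → A = (-47/5, 46/5)

A = (-47/5, 46/5)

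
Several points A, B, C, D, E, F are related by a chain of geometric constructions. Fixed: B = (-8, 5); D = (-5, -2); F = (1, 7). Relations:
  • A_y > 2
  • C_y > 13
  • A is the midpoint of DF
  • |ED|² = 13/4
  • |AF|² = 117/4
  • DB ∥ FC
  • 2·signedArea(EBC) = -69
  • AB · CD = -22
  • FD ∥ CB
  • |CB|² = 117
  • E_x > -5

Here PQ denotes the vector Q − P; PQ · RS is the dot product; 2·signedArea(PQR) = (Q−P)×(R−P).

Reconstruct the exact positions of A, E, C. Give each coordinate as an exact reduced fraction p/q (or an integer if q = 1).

A = (-2, 5/2)
C = (-2, 14)
E = (-4, -1/2)

1. A_x = -2  [A is the midpoint of DF]
2. A_y = 5/2  [A is the midpoint of DF]
   → A = (-2, 5/2)
3. C_x = -2  [FD ∥ CB ∩ DB ∥ FC]
4. C_y = 14  [FD ∥ CB ∩ DB ∥ FC]
   → C = (-2, 14)
5. E_x = -4  [line -9·x + 6·y + -33 = 0 ∩ |ED|² = 13/4]
6. E_y = -1/2  [line -9·x + 6·y + -33 = 0 ∩ |ED|² = 13/4]
   → E = (-4, -1/2)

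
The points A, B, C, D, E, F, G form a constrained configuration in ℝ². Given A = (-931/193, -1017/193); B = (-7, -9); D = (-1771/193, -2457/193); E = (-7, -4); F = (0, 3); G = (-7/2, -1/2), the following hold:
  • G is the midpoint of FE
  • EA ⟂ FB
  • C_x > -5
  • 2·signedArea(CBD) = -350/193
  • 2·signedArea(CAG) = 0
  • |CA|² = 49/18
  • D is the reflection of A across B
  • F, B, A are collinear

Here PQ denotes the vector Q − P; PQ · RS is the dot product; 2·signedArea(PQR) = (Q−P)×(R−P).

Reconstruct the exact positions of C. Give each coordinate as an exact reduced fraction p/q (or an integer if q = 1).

1. C_x = -5075/1158  [2·signedArea(CAG) = 0 ∩ 2·signedArea(CBD) = -350/193]
2. C_y = -4261/1158  [2·signedArea(CAG) = 0 ∩ 2·signedArea(CBD) = -350/193]
   → C = (-5075/1158, -4261/1158)

C = (-5075/1158, -4261/1158)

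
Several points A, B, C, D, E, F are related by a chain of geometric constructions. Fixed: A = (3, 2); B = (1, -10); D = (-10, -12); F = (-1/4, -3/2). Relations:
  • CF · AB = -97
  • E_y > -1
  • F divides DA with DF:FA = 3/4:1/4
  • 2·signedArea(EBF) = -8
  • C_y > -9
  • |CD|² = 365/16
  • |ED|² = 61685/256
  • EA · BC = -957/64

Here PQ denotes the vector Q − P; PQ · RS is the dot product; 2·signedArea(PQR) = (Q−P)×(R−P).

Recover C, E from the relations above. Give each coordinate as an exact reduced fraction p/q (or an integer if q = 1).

1. E_x = 9/16  [line -17/2·x + -5/4·y + 4 = 0 ∩ |ED|² = 61685/256]
2. E_y = -5/8  [line -17/2·x + -5/4·y + 4 = 0 ∩ |ED|² = 61685/256]
   → E = (9/16, -5/8)
3. C_x = -27/4  [CF · AB = -97 ∩ EA · BC = -957/64]
4. C_y = -17/2  [CF · AB = -97 ∩ EA · BC = -957/64]
   → C = (-27/4, -17/2)

C = (-27/4, -17/2)
E = (9/16, -5/8)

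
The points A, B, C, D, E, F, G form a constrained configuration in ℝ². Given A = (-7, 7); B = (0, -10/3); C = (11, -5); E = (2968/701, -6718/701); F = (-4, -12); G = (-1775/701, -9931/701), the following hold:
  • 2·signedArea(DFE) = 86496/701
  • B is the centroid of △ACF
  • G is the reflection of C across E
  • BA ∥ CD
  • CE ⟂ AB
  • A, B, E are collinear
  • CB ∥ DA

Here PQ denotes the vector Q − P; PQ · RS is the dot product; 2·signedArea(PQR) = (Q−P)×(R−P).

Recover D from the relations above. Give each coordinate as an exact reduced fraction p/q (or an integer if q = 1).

1. D_x = 4  [CB ∥ DA ∩ BA ∥ CD]
2. D_y = 16/3  [CB ∥ DA ∩ BA ∥ CD]
   → D = (4, 16/3)

D = (4, 16/3)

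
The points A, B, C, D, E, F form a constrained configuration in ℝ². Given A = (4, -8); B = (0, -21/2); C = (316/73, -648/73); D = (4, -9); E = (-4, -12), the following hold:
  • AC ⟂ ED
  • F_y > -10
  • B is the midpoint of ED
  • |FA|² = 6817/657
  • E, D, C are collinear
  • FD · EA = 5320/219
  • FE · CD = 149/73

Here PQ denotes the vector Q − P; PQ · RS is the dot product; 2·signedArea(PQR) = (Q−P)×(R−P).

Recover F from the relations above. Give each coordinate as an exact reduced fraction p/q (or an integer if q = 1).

F = (316/219, -727/73)

1. F_x = 316/219  [FE · CD = 149/73 ∩ FD · EA = 5320/219]
2. F_y = -727/73  [FE · CD = 149/73 ∩ FD · EA = 5320/219]
   → F = (316/219, -727/73)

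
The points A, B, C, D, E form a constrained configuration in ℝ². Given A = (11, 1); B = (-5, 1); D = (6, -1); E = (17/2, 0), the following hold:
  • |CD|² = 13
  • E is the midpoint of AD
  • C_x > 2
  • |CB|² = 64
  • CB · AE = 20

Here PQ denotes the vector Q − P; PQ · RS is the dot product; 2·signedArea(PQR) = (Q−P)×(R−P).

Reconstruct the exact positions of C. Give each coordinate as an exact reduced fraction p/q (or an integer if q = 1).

1. C_x = 3  [line 5/2·x + 1·y + -17/2 = 0 ∩ |CB|² = 64]
2. C_y = 1  [line 5/2·x + 1·y + -17/2 = 0 ∩ |CB|² = 64]
   → C = (3, 1)

C = (3, 1)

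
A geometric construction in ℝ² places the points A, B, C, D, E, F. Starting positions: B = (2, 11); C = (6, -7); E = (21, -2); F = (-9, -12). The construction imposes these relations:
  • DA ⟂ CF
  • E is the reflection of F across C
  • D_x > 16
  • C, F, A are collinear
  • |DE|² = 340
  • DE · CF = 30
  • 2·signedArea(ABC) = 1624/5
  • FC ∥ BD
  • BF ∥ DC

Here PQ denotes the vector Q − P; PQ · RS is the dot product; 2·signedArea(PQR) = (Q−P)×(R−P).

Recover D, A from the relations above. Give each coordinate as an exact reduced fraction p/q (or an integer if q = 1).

1. D_x = 17  [BF ∥ DC ∩ FC ∥ BD]
2. D_y = 16  [BF ∥ DC ∩ FC ∥ BD]
   → D = (17, 16)
3. A_x = 114/5  [C, F, A are collinear ∩ DA ⟂ CF]
4. A_y = -7/5  [C, F, A are collinear ∩ DA ⟂ CF]
   → A = (114/5, -7/5)

A = (114/5, -7/5)
D = (17, 16)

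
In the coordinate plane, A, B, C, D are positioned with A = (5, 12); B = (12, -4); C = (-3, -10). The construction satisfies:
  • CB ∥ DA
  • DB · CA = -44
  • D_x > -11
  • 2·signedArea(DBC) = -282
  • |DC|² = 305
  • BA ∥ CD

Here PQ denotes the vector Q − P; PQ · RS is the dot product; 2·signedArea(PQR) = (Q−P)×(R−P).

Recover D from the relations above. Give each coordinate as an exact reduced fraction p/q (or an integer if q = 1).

1. D_x = -10  [CB ∥ DA ∩ BA ∥ CD]
2. D_y = 6  [CB ∥ DA ∩ BA ∥ CD]
   → D = (-10, 6)

D = (-10, 6)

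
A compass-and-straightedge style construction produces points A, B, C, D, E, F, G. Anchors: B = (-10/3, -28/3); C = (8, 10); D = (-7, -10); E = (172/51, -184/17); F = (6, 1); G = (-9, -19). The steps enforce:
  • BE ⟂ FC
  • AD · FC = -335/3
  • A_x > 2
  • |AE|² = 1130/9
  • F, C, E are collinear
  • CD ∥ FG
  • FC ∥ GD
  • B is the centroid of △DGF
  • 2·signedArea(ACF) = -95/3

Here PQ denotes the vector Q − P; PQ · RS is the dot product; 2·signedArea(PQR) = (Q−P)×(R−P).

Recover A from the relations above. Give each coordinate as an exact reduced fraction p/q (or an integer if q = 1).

1. A_x = 7/3  [2·signedArea(ACF) = -95/3 ∩ AD · FC = -335/3]
2. A_y = 1/3  [2·signedArea(ACF) = -95/3 ∩ AD · FC = -335/3]
   → A = (7/3, 1/3)

A = (7/3, 1/3)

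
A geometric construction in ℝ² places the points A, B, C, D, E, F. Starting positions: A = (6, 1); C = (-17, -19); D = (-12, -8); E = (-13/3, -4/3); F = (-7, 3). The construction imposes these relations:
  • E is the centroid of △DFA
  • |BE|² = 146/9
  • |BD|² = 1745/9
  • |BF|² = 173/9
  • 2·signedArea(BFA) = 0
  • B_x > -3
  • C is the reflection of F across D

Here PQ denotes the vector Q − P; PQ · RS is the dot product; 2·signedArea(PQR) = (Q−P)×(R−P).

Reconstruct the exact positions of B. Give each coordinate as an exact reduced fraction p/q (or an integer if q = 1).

1. B_x = -8/3  [line 2·x + 13·y + -25 = 0 ∩ |BE|² = 146/9]
2. B_y = 7/3  [line 2·x + 13·y + -25 = 0 ∩ |BE|² = 146/9]
   → B = (-8/3, 7/3)

B = (-8/3, 7/3)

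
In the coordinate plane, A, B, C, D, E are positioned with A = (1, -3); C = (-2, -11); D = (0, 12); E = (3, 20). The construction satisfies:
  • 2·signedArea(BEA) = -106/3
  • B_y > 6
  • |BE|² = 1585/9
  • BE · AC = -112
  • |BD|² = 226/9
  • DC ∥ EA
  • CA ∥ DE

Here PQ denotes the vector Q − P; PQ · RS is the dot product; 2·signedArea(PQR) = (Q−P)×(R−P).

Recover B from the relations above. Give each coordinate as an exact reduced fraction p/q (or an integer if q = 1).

B = (1/3, 7)

1. B_x = 1/3  [BE · AC = -112 ∩ 2·signedArea(BEA) = -106/3]
2. B_y = 7  [BE · AC = -112 ∩ 2·signedArea(BEA) = -106/3]
   → B = (1/3, 7)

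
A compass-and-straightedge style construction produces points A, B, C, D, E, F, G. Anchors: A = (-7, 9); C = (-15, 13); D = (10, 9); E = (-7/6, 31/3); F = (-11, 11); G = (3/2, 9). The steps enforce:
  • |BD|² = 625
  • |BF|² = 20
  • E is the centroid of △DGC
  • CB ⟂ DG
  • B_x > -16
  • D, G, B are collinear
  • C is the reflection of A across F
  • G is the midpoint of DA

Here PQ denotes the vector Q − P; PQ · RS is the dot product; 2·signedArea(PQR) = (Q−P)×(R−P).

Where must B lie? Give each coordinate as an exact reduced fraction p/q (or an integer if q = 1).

B = (-15, 9)

1. B_x = -15  [D, G, B are collinear ∩ CB ⟂ DG]
2. B_y = 9  [D, G, B are collinear ∩ CB ⟂ DG]
   → B = (-15, 9)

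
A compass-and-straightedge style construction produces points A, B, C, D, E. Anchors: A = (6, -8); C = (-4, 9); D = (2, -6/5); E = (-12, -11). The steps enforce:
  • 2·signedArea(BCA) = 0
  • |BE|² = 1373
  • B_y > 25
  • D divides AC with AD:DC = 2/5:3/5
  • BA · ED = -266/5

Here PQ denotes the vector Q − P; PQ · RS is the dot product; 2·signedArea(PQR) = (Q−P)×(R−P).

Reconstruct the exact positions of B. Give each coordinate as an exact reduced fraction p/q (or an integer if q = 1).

1. B_x = -14  [2·signedArea(BCA) = 0 ∩ BA · ED = -266/5]
2. B_y = 26  [2·signedArea(BCA) = 0 ∩ BA · ED = -266/5]
   → B = (-14, 26)

B = (-14, 26)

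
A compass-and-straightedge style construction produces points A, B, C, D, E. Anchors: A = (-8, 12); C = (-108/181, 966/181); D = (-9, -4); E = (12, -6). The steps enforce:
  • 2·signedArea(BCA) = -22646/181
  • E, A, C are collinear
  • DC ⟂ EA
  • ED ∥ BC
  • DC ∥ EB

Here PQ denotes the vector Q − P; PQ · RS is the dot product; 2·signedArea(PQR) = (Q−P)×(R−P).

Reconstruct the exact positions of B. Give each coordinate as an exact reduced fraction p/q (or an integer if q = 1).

1. B_x = 3693/181  [ED ∥ BC ∩ DC ∥ EB]
2. B_y = 604/181  [ED ∥ BC ∩ DC ∥ EB]
   → B = (3693/181, 604/181)

B = (3693/181, 604/181)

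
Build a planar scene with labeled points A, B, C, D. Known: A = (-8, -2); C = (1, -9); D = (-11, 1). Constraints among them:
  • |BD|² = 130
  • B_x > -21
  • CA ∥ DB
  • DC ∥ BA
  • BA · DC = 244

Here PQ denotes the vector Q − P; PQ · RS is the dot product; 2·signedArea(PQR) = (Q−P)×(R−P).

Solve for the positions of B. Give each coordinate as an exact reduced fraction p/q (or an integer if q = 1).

1. B_x = -20  [DC ∥ BA ∩ CA ∥ DB]
2. B_y = 8  [DC ∥ BA ∩ CA ∥ DB]
   → B = (-20, 8)

B = (-20, 8)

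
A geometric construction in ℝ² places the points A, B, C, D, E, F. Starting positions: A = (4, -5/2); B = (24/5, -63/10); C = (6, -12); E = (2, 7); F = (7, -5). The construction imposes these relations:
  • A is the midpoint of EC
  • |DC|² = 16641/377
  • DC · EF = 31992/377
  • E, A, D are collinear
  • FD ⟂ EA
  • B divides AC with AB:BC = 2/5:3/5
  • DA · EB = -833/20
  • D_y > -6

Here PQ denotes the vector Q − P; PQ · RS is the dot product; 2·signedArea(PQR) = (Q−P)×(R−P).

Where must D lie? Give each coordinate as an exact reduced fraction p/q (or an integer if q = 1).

D = (1746/377, -2073/377)

1. D_x = 1746/377  [E, A, D are collinear ∩ FD ⟂ EA]
2. D_y = -2073/377  [E, A, D are collinear ∩ FD ⟂ EA]
   → D = (1746/377, -2073/377)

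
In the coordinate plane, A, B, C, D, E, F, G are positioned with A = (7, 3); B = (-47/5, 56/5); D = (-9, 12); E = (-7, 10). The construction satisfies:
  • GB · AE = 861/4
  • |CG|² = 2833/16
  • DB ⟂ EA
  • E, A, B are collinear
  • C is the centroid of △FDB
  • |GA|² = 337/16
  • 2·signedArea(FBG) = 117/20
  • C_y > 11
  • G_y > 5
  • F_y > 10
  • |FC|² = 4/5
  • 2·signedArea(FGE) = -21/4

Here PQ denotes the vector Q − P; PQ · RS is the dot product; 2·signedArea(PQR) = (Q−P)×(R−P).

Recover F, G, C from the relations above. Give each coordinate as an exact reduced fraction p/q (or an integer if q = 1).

C = (-44/5, 57/5)
F = (-8, 11)
G = (3, 21/4)

1. G_x = 3  [line 14·x + -7·y + -21/4 = 0 ∩ |GA|² = 337/16]
2. G_y = 21/4  [line 14·x + -7·y + -21/4 = 0 ∩ |GA|² = 337/16]
   → G = (3, 21/4)
3. F_x = -8  [2·signedArea(FGE) = -21/4 ∩ 2·signedArea(FBG) = 117/20]
4. F_y = 11  [2·signedArea(FGE) = -21/4 ∩ 2·signedArea(FBG) = 117/20]
   → F = (-8, 11)
5. C_x = -44/5  [C is the centroid of △FDB]
6. C_y = 57/5  [C is the centroid of △FDB]
   → C = (-44/5, 57/5)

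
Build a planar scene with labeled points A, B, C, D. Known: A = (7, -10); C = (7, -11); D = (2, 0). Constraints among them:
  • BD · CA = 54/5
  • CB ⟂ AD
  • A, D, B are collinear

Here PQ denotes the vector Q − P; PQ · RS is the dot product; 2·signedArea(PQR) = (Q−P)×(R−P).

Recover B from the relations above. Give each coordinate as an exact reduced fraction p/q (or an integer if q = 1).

1. B_x = 37/5  [A, D, B are collinear ∩ CB ⟂ AD]
2. B_y = -54/5  [A, D, B are collinear ∩ CB ⟂ AD]
   → B = (37/5, -54/5)

B = (37/5, -54/5)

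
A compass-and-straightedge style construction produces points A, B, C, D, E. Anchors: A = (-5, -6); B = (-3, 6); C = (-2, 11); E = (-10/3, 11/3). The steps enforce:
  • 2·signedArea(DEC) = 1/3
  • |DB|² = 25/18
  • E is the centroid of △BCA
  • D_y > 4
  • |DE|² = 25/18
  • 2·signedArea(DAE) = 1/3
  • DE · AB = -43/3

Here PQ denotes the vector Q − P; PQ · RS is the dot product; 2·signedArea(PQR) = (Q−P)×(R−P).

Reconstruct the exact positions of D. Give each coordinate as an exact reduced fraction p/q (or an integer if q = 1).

1. D_x = -19/6  [2·signedArea(DEC) = 1/3 ∩ 2·signedArea(DAE) = 1/3]
2. D_y = 29/6  [2·signedArea(DEC) = 1/3 ∩ 2·signedArea(DAE) = 1/3]
   → D = (-19/6, 29/6)

D = (-19/6, 29/6)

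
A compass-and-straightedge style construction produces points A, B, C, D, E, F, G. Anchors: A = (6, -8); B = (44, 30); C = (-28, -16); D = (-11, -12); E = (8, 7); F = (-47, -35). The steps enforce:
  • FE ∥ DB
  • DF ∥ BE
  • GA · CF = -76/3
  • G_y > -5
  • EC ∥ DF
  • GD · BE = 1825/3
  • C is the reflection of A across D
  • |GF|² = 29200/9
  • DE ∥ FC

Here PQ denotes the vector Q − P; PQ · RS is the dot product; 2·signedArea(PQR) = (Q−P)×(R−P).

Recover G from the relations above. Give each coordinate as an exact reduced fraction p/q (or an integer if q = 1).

G = (1, -13/3)

1. G_x = 1  [GD · BE = 1825/3 ∩ GA · CF = -76/3]
2. G_y = -13/3  [GD · BE = 1825/3 ∩ GA · CF = -76/3]
   → G = (1, -13/3)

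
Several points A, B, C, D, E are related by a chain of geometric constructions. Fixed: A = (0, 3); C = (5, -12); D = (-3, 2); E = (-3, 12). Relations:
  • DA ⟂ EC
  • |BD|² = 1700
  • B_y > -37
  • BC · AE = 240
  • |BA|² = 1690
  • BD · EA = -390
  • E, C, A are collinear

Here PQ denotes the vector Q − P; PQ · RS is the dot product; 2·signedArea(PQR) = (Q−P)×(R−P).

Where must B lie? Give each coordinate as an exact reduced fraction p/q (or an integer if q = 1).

1. B_x = 13  [line 3·x + -9·y + -363 = 0 ∩ |BA|² = 1690]
2. B_y = -36  [line 3·x + -9·y + -363 = 0 ∩ |BA|² = 1690]
   → B = (13, -36)

B = (13, -36)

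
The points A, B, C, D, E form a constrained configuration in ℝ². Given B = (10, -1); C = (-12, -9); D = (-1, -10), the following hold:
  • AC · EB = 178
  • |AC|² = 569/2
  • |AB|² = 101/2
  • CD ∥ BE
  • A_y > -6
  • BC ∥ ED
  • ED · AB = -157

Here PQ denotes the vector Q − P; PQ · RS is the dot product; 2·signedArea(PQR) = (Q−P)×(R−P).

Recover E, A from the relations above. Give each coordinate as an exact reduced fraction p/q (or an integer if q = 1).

1. E_x = 21  [BC ∥ ED ∩ CD ∥ BE]
2. E_y = -2  [BC ∥ ED ∩ CD ∥ BE]
   → E = (21, -2)
3. A_x = 9/2  [AC · EB = 178 ∩ ED · AB = -157]
4. A_y = -11/2  [AC · EB = 178 ∩ ED · AB = -157]
   → A = (9/2, -11/2)

A = (9/2, -11/2)
E = (21, -2)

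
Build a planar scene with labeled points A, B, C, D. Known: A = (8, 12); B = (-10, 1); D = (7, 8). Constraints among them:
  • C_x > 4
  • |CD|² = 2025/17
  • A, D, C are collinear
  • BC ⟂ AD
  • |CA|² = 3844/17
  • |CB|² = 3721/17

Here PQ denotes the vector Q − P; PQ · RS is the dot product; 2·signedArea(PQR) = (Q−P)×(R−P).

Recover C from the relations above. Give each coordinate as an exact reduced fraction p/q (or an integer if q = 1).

C = (74/17, -44/17)

1. C_x = 74/17  [A, D, C are collinear ∩ BC ⟂ AD]
2. C_y = -44/17  [A, D, C are collinear ∩ BC ⟂ AD]
   → C = (74/17, -44/17)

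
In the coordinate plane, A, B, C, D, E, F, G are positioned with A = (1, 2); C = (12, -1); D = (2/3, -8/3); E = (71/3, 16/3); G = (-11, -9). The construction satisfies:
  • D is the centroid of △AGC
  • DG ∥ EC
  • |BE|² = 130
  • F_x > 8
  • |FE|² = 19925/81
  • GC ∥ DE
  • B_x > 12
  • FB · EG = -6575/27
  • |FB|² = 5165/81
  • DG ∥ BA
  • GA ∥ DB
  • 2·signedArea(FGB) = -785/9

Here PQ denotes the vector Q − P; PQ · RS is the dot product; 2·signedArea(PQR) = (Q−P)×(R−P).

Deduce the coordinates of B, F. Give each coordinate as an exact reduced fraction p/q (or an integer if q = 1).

B = (38/3, 25/3)
F = (76/9, 14/9)

1. B_x = 38/3  [DG ∥ BA ∩ GA ∥ DB]
2. B_y = 25/3  [DG ∥ BA ∩ GA ∥ DB]
   → B = (38/3, 25/3)
3. F_x = 76/9  [2·signedArea(FGB) = -785/9 ∩ FB · EG = -6575/27]
4. F_y = 14/9  [2·signedArea(FGB) = -785/9 ∩ FB · EG = -6575/27]
   → F = (76/9, 14/9)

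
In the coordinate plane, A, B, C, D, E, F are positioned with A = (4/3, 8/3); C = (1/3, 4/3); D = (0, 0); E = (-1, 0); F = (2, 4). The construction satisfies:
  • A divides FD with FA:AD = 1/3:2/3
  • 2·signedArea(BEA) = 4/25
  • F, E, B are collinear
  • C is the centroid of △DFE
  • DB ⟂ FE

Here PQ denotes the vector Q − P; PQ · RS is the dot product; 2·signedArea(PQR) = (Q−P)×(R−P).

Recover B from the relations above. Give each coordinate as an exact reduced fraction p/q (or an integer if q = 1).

1. B_x = -16/25  [F, E, B are collinear ∩ DB ⟂ FE]
2. B_y = 12/25  [F, E, B are collinear ∩ DB ⟂ FE]
   → B = (-16/25, 12/25)

B = (-16/25, 12/25)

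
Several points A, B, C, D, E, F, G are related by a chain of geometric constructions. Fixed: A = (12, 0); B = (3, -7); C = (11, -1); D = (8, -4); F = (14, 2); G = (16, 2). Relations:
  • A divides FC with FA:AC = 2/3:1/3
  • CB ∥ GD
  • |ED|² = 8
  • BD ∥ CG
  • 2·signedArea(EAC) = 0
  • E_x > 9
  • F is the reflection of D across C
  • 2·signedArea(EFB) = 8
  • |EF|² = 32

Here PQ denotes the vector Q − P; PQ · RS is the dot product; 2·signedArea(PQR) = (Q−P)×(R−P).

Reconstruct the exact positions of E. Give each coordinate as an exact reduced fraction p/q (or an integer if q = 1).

1. E_x = 10  [2·signedArea(EAC) = 0 ∩ 2·signedArea(EFB) = 8]
2. E_y = -2  [2·signedArea(EAC) = 0 ∩ 2·signedArea(EFB) = 8]
   → E = (10, -2)

E = (10, -2)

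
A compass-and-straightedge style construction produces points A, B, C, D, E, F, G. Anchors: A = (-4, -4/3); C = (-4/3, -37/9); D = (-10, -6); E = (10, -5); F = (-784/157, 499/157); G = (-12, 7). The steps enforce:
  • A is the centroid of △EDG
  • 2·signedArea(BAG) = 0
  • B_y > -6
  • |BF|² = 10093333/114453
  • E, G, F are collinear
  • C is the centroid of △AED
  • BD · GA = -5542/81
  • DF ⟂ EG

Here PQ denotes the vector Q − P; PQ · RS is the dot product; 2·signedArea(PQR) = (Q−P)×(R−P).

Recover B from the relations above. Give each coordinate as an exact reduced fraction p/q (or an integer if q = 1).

1. B_x = -4/9  [2·signedArea(BAG) = 0 ∩ BD · GA = -5542/81]
2. B_y = -136/27  [2·signedArea(BAG) = 0 ∩ BD · GA = -5542/81]
   → B = (-4/9, -136/27)

B = (-4/9, -136/27)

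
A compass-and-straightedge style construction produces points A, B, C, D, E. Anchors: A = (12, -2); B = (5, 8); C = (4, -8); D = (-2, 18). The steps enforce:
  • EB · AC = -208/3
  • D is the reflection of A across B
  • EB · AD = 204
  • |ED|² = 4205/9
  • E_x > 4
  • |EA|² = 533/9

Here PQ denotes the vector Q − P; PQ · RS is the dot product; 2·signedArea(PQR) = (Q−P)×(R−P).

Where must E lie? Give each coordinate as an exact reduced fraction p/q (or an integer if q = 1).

1. E_x = 13/3  [EB · AC = -208/3 ∩ EB · AD = 204]
2. E_y = -8/3  [EB · AC = -208/3 ∩ EB · AD = 204]
   → E = (13/3, -8/3)

E = (13/3, -8/3)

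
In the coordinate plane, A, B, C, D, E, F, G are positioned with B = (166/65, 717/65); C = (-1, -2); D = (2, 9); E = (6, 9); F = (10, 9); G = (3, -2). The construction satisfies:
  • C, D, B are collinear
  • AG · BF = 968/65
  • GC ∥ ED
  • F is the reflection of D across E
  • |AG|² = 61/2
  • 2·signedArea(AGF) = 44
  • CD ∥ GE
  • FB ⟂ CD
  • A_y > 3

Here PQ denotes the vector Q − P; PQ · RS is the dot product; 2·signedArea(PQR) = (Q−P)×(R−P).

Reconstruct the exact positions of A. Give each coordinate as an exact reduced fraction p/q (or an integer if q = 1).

A = (5/2, 7/2)

1. A_x = 5/2  [AG · BF = 968/65 ∩ 2·signedArea(AGF) = 44]
2. A_y = 7/2  [AG · BF = 968/65 ∩ 2·signedArea(AGF) = 44]
   → A = (5/2, 7/2)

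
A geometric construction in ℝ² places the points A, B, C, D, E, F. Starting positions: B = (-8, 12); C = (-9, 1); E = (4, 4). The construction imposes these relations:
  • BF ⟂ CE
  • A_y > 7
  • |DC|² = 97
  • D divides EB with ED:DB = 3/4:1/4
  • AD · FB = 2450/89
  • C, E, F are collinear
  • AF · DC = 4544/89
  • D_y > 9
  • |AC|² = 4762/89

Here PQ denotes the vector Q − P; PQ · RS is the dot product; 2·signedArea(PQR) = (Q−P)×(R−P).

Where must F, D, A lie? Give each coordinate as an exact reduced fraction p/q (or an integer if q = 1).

1. F_x = -502/89  [C, E, F are collinear ∩ BF ⟂ CE]
2. F_y = 158/89  [C, E, F are collinear ∩ BF ⟂ CE]
   → F = (-502/89, 158/89)
3. D_x = -5  [D divides EB with ED:DB = 3/4:1/4]
4. D_y = 10  [D divides EB with ED:DB = 3/4:1/4]
   → D = (-5, 10)
5. A_x = -464/89  [AD · FB = 2450/89 ∩ AF · DC = 4544/89]
6. A_y = 646/89  [AD · FB = 2450/89 ∩ AF · DC = 4544/89]
   → A = (-464/89, 646/89)

A = (-464/89, 646/89)
D = (-5, 10)
F = (-502/89, 158/89)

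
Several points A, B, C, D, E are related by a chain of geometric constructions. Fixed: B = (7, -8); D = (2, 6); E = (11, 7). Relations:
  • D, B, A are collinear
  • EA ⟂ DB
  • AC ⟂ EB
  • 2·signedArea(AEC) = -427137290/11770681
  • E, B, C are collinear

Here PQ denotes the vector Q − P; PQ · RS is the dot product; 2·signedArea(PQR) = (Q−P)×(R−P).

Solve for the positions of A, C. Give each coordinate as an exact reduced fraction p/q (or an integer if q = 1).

1. A_x = 597/221  [D, B, A are collinear ∩ EA ⟂ DB]
2. A_y = 892/221  [D, B, A are collinear ∩ EA ⟂ DB]
   → A = (597/221, 892/221)
3. C_x = 517227/53261  [E, B, C are collinear ∩ AC ⟂ EB]
4. C_y = 115412/53261  [E, B, C are collinear ∩ AC ⟂ EB]
   → C = (517227/53261, 115412/53261)

A = (597/221, 892/221)
C = (517227/53261, 115412/53261)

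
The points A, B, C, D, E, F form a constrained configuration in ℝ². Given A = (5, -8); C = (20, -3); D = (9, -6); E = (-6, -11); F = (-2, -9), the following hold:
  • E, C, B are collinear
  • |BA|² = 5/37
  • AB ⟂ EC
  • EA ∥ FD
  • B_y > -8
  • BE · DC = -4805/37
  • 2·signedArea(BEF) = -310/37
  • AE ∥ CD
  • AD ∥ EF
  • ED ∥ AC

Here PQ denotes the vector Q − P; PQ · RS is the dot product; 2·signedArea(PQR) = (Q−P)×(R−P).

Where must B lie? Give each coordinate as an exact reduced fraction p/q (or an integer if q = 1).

B = (181/37, -283/37)

1. B_x = 181/37  [E, C, B are collinear ∩ AB ⟂ EC]
2. B_y = -283/37  [E, C, B are collinear ∩ AB ⟂ EC]
   → B = (181/37, -283/37)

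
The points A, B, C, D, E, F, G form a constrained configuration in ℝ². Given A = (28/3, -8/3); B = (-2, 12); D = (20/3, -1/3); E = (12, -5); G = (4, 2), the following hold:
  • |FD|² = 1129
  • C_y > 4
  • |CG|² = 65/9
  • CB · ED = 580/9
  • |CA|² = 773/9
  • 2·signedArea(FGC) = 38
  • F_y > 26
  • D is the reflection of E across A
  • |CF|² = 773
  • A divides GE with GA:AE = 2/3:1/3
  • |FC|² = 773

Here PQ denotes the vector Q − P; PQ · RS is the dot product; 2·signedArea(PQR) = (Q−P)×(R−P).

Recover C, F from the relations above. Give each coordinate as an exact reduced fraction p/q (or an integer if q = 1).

C = (11/3, 14/3)
F = (-40/3, 80/3)

1. C_x = 11/3  [line 16/3·x + -14/3·y + 20/9 = 0 ∩ |CA|² = 773/9]
2. C_y = 14/3  [line 16/3·x + -14/3·y + 20/9 = 0 ∩ |CA|² = 773/9]
   → C = (11/3, 14/3)
3. F_x = -40/3  [line -8/3·x + -1/3·y + -80/3 = 0 ∩ |FD|² = 1129]
4. F_y = 80/3  [line -8/3·x + -1/3·y + -80/3 = 0 ∩ |FD|² = 1129]
   → F = (-40/3, 80/3)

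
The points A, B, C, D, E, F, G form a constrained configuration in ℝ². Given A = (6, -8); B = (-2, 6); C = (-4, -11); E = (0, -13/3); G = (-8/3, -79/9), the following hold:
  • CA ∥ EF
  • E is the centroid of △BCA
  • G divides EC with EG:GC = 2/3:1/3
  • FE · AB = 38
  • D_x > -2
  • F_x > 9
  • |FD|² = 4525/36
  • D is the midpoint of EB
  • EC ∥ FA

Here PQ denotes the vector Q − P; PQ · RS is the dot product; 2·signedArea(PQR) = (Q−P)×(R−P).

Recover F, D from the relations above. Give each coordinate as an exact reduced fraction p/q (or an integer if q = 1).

1. F_x = 10  [EC ∥ FA ∩ CA ∥ EF]
2. F_y = -4/3  [EC ∥ FA ∩ CA ∥ EF]
   → F = (10, -4/3)
3. D_x = -1  [D is the midpoint of EB]
4. D_y = 5/6  [D is the midpoint of EB]
   → D = (-1, 5/6)

D = (-1, 5/6)
F = (10, -4/3)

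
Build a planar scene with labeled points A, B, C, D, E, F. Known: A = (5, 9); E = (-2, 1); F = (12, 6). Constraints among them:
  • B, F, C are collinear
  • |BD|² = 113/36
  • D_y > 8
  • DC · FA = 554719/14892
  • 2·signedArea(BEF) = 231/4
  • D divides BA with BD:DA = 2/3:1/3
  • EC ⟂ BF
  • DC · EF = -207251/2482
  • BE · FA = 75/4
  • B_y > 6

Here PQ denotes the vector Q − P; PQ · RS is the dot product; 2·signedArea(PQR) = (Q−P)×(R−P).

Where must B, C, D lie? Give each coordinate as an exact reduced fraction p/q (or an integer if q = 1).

B = (13/4, 7)
C = (-1558/1241, 9326/1241)
D = (53/12, 25/3)

1. B_x = 13/4  [BE · FA = 75/4 ∩ 2·signedArea(BEF) = 231/4]
2. B_y = 7  [BE · FA = 75/4 ∩ 2·signedArea(BEF) = 231/4]
   → B = (13/4, 7)
3. C_x = -1558/1241  [B, F, C are collinear ∩ EC ⟂ BF]
4. C_y = 9326/1241  [B, F, C are collinear ∩ EC ⟂ BF]
   → C = (-1558/1241, 9326/1241)
5. D_x = 53/12  [D divides BA with BD:DA = 2/3:1/3]
6. D_y = 25/3  [D divides BA with BD:DA = 2/3:1/3]
   → D = (53/12, 25/3)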